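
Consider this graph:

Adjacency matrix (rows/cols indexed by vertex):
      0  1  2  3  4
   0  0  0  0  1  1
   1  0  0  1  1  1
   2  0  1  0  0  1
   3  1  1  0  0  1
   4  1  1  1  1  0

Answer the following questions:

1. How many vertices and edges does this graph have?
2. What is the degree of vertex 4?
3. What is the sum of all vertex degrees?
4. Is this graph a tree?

Count: 5 vertices, 7 edges.
Vertex 4 has neighbors [0, 1, 2, 3], degree = 4.
Handshaking lemma: 2 * 7 = 14.
A tree on 5 vertices has 4 edges. This graph has 7 edges (3 extra). Not a tree.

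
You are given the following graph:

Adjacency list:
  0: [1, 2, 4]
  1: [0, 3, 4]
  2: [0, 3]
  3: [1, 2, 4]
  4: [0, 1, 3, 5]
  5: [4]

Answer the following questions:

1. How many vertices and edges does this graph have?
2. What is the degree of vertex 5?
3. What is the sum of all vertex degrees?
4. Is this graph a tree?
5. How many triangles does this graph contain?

Count: 6 vertices, 8 edges.
Vertex 5 has neighbors [4], degree = 1.
Handshaking lemma: 2 * 8 = 16.
A tree on 6 vertices has 5 edges. This graph has 8 edges (3 extra). Not a tree.
Number of triangles = 2.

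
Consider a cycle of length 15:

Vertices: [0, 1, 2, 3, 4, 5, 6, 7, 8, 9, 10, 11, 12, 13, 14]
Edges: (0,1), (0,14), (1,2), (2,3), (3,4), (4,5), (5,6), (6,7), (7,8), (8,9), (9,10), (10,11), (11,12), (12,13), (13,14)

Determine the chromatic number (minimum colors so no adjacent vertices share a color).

This is an odd cycle (C_15). Odd cycles are not bipartite (any 2-coloring forces two adjacent vertices to match), and 3 colors suffice.
Chromatic number = 3.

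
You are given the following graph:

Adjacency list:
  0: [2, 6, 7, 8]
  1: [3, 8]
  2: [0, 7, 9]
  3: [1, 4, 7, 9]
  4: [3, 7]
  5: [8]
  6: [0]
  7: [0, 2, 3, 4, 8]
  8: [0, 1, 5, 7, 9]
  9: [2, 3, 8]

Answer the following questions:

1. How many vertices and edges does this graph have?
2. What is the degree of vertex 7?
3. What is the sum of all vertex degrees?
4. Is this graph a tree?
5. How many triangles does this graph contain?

Count: 10 vertices, 15 edges.
Vertex 7 has neighbors [0, 2, 3, 4, 8], degree = 5.
Handshaking lemma: 2 * 15 = 30.
A tree on 10 vertices has 9 edges. This graph has 15 edges (6 extra). Not a tree.
Number of triangles = 3.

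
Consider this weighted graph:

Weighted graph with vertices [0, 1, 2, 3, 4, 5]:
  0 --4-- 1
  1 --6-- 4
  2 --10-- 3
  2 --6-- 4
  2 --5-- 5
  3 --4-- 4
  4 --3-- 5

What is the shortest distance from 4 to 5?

Using Dijkstra's algorithm from vertex 4:
Shortest path: 4 -> 5
Total weight: 3 = 3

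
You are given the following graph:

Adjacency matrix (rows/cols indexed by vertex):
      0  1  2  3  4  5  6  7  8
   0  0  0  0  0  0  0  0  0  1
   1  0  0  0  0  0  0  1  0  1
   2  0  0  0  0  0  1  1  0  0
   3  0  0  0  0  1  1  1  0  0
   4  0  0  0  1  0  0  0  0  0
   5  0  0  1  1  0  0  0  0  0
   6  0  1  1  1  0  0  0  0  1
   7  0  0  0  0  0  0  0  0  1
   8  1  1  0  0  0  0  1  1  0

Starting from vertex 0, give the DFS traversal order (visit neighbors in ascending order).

DFS from vertex 0 (neighbors processed in ascending order):
Visit order: 0, 8, 1, 6, 2, 5, 3, 4, 7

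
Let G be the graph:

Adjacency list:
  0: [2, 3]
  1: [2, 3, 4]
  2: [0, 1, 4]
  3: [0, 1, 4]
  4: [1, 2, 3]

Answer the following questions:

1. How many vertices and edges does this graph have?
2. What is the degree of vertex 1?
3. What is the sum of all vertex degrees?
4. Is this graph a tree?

Count: 5 vertices, 7 edges.
Vertex 1 has neighbors [2, 3, 4], degree = 3.
Handshaking lemma: 2 * 7 = 14.
A tree on 5 vertices has 4 edges. This graph has 7 edges (3 extra). Not a tree.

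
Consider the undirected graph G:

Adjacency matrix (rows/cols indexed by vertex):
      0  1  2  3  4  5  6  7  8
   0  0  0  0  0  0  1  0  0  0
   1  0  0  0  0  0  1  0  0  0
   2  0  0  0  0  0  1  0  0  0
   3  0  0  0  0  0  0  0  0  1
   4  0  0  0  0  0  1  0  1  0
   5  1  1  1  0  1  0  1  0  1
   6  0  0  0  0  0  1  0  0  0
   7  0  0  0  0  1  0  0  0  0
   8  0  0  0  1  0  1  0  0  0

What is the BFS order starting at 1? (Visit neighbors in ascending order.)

BFS from vertex 1 (neighbors processed in ascending order):
Visit order: 1, 5, 0, 2, 4, 6, 8, 7, 3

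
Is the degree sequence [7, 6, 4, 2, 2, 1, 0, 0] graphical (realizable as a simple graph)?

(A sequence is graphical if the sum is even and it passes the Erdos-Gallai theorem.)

Sum of degrees = 22. Sum is even but fails Erdos-Gallai. The sequence is NOT graphical.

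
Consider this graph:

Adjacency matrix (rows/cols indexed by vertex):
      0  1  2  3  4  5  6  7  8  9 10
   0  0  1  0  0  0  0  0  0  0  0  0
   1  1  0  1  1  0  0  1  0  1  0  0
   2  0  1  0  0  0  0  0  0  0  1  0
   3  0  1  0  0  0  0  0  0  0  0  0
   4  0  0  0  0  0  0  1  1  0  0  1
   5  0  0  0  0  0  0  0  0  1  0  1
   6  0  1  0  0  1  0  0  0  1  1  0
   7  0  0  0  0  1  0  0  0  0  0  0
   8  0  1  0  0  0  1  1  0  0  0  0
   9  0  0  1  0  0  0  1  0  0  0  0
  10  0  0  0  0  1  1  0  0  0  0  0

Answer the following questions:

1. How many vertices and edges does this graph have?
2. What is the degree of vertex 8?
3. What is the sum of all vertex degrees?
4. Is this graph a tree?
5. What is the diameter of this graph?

Count: 11 vertices, 13 edges.
Vertex 8 has neighbors [1, 5, 6], degree = 3.
Handshaking lemma: 2 * 13 = 26.
A tree on 11 vertices has 10 edges. This graph has 13 edges (3 extra). Not a tree.
Diameter (longest shortest path) = 4.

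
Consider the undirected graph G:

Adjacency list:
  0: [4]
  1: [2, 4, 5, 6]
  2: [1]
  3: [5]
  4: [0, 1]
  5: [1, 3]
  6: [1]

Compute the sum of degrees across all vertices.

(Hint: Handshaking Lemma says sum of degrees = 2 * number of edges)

Count edges: 6 edges.
By Handshaking Lemma: sum of degrees = 2 * 6 = 12.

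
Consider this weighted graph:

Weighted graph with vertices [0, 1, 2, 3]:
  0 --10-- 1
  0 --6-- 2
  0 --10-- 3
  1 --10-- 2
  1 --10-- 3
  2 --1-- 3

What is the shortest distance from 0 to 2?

Using Dijkstra's algorithm from vertex 0:
Shortest path: 0 -> 2
Total weight: 6 = 6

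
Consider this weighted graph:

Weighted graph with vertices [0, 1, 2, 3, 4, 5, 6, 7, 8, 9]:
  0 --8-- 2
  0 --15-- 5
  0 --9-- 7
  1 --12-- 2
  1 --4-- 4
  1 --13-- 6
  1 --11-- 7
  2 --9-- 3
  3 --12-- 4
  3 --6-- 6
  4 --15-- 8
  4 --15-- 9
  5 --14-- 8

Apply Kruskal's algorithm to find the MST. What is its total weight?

Applying Kruskal's algorithm (sort edges by weight, add if no cycle):
  Add (1,4) w=4
  Add (3,6) w=6
  Add (0,2) w=8
  Add (0,7) w=9
  Add (2,3) w=9
  Add (1,7) w=11
  Skip (1,2) w=12 (creates cycle)
  Skip (3,4) w=12 (creates cycle)
  Skip (1,6) w=13 (creates cycle)
  Add (5,8) w=14
  Add (0,5) w=15
  Add (4,9) w=15
  Skip (4,8) w=15 (creates cycle)
MST weight = 91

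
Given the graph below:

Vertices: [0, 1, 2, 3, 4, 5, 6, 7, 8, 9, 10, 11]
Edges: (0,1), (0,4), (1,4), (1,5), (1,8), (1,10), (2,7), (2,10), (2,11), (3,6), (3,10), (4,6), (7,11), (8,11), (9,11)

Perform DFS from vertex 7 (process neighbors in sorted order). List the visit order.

DFS from vertex 7 (neighbors processed in ascending order):
Visit order: 7, 2, 10, 1, 0, 4, 6, 3, 5, 8, 11, 9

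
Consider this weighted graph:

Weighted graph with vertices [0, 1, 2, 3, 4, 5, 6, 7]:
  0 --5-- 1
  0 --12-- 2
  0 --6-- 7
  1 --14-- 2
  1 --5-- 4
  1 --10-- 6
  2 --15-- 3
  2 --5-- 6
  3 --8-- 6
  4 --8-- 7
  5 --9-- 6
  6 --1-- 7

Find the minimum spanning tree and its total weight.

Applying Kruskal's algorithm (sort edges by weight, add if no cycle):
  Add (6,7) w=1
  Add (0,1) w=5
  Add (1,4) w=5
  Add (2,6) w=5
  Add (0,7) w=6
  Add (3,6) w=8
  Skip (4,7) w=8 (creates cycle)
  Add (5,6) w=9
  Skip (1,6) w=10 (creates cycle)
  Skip (0,2) w=12 (creates cycle)
  Skip (1,2) w=14 (creates cycle)
  Skip (2,3) w=15 (creates cycle)
MST weight = 39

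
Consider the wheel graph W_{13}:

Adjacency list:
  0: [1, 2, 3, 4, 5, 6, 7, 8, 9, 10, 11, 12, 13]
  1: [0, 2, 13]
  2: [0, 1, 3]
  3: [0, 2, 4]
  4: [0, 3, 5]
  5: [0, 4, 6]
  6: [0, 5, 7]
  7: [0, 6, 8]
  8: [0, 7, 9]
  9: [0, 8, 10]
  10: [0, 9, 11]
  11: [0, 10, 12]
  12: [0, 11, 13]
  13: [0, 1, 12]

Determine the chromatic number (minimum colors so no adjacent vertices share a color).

W_{13} = C_{13} plus a hub adjacent to every cycle vertex.
The outer cycle needs 3 colors (odd cycle); the hub is adjacent to all of them so needs a fresh color.
Chromatic number = 3 + 1 = 4.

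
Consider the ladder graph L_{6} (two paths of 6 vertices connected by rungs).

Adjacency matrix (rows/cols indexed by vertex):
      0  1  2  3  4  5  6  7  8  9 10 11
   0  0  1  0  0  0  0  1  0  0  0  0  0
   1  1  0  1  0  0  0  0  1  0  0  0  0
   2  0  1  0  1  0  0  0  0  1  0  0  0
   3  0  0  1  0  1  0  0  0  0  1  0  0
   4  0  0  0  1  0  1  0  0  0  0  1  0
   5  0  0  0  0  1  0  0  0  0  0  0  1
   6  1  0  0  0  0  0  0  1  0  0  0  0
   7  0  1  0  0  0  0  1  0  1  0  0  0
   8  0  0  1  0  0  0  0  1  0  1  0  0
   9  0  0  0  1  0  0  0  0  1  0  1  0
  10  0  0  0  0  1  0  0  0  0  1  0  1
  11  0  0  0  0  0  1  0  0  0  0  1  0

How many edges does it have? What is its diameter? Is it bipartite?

Ladder graph L_{6}: 6 rungs + 2 * (6-1) path edges = 6 + 10 = 16 edges.
Diameter = 6.
Ladder graphs are bipartite (alternating coloring along each path).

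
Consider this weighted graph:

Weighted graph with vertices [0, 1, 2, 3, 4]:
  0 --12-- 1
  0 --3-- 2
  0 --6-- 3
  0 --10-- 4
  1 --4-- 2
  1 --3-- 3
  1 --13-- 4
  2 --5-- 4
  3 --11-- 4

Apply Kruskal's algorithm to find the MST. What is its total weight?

Applying Kruskal's algorithm (sort edges by weight, add if no cycle):
  Add (0,2) w=3
  Add (1,3) w=3
  Add (1,2) w=4
  Add (2,4) w=5
  Skip (0,3) w=6 (creates cycle)
  Skip (0,4) w=10 (creates cycle)
  Skip (3,4) w=11 (creates cycle)
  Skip (0,1) w=12 (creates cycle)
  Skip (1,4) w=13 (creates cycle)
MST weight = 15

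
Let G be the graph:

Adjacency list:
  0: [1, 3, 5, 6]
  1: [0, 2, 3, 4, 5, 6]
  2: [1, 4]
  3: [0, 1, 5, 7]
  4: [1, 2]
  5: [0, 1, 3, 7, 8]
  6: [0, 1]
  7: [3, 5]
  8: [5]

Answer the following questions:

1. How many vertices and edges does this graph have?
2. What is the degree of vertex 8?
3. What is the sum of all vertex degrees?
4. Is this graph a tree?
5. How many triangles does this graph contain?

Count: 9 vertices, 14 edges.
Vertex 8 has neighbors [5], degree = 1.
Handshaking lemma: 2 * 14 = 28.
A tree on 9 vertices has 8 edges. This graph has 14 edges (6 extra). Not a tree.
Number of triangles = 7.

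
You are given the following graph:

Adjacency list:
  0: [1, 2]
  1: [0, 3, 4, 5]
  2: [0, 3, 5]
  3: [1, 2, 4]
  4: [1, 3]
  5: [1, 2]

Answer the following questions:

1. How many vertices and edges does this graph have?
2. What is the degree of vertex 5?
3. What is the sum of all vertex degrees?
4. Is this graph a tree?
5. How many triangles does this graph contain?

Count: 6 vertices, 8 edges.
Vertex 5 has neighbors [1, 2], degree = 2.
Handshaking lemma: 2 * 8 = 16.
A tree on 6 vertices has 5 edges. This graph has 8 edges (3 extra). Not a tree.
Number of triangles = 1.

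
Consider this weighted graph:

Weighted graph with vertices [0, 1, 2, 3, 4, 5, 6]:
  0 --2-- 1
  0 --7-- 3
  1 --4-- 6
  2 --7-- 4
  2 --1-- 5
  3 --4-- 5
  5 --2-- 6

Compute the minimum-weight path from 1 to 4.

Using Dijkstra's algorithm from vertex 1:
Shortest path: 1 -> 6 -> 5 -> 2 -> 4
Total weight: 4 + 2 + 1 + 7 = 14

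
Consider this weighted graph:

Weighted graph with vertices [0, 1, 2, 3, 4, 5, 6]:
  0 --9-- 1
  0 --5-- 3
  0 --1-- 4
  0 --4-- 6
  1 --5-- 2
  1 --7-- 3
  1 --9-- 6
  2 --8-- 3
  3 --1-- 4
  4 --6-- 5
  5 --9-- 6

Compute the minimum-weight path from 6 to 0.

Using Dijkstra's algorithm from vertex 6:
Shortest path: 6 -> 0
Total weight: 4 = 4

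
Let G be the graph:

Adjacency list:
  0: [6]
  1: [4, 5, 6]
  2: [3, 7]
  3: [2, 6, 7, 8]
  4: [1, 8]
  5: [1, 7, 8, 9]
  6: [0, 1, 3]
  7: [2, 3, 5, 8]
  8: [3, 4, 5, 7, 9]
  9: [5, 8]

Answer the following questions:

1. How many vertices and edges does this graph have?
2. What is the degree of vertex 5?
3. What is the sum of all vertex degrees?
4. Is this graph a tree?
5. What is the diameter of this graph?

Count: 10 vertices, 15 edges.
Vertex 5 has neighbors [1, 7, 8, 9], degree = 4.
Handshaking lemma: 2 * 15 = 30.
A tree on 10 vertices has 9 edges. This graph has 15 edges (6 extra). Not a tree.
Diameter (longest shortest path) = 4.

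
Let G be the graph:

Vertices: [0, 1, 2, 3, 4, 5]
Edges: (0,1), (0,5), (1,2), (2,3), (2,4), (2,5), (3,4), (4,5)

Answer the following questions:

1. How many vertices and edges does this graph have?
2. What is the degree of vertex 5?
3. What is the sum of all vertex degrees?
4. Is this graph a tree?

Count: 6 vertices, 8 edges.
Vertex 5 has neighbors [0, 2, 4], degree = 3.
Handshaking lemma: 2 * 8 = 16.
A tree on 6 vertices has 5 edges. This graph has 8 edges (3 extra). Not a tree.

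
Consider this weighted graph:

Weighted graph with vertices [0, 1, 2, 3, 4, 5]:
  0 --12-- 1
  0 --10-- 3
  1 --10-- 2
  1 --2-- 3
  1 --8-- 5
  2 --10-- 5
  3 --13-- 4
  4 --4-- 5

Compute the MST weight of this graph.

Applying Kruskal's algorithm (sort edges by weight, add if no cycle):
  Add (1,3) w=2
  Add (4,5) w=4
  Add (1,5) w=8
  Add (0,3) w=10
  Add (1,2) w=10
  Skip (2,5) w=10 (creates cycle)
  Skip (0,1) w=12 (creates cycle)
  Skip (3,4) w=13 (creates cycle)
MST weight = 34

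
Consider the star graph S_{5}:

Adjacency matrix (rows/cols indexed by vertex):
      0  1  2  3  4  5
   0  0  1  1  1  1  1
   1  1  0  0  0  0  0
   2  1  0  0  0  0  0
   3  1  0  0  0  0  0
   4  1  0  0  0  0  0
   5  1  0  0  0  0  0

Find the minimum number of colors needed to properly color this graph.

S_{5} has one hub adjacent to 5 leaves; leaves are pairwise non-adjacent.
Color the hub 0 and every leaf 1.
Chromatic number = 2.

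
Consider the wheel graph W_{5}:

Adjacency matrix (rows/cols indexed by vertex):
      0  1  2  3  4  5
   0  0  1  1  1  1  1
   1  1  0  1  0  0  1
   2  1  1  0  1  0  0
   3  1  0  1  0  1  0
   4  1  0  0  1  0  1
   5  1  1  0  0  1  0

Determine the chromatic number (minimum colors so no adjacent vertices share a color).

W_{5} = C_{5} plus a hub adjacent to every cycle vertex.
The outer cycle needs 3 colors (odd cycle); the hub is adjacent to all of them so needs a fresh color.
Chromatic number = 3 + 1 = 4.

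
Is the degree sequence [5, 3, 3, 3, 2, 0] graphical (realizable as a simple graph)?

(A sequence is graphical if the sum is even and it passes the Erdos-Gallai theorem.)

Sum of degrees = 16. Sum is even but fails Erdos-Gallai. The sequence is NOT graphical.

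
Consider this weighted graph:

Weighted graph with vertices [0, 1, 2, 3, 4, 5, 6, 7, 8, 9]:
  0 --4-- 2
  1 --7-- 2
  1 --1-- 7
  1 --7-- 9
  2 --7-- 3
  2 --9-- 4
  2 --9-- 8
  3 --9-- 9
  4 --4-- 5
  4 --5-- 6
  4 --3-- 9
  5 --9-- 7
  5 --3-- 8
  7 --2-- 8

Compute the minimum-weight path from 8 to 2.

Using Dijkstra's algorithm from vertex 8:
Shortest path: 8 -> 2
Total weight: 9 = 9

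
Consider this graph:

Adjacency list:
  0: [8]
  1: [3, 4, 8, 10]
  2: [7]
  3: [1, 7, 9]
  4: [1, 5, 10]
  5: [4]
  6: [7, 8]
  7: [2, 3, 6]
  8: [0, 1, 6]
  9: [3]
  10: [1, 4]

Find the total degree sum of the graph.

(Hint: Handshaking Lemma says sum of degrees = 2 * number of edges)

Count edges: 12 edges.
By Handshaking Lemma: sum of degrees = 2 * 12 = 24.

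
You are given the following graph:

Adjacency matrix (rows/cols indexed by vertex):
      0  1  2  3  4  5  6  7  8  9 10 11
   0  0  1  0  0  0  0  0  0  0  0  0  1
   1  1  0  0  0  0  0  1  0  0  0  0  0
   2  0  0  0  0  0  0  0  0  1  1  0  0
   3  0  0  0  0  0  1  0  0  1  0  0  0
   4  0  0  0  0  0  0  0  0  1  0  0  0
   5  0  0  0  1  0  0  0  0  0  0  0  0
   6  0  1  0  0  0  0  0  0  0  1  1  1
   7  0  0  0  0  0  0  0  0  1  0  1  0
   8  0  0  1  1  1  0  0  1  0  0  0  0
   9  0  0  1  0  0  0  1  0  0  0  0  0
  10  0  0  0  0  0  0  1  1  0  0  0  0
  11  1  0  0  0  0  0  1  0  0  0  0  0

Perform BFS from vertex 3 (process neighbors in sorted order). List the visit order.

BFS from vertex 3 (neighbors processed in ascending order):
Visit order: 3, 5, 8, 2, 4, 7, 9, 10, 6, 1, 11, 0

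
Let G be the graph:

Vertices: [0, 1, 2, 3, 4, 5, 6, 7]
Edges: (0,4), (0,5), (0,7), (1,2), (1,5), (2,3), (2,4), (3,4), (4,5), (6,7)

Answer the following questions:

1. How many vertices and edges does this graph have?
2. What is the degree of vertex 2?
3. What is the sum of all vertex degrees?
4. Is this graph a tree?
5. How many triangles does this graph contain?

Count: 8 vertices, 10 edges.
Vertex 2 has neighbors [1, 3, 4], degree = 3.
Handshaking lemma: 2 * 10 = 20.
A tree on 8 vertices has 7 edges. This graph has 10 edges (3 extra). Not a tree.
Number of triangles = 2.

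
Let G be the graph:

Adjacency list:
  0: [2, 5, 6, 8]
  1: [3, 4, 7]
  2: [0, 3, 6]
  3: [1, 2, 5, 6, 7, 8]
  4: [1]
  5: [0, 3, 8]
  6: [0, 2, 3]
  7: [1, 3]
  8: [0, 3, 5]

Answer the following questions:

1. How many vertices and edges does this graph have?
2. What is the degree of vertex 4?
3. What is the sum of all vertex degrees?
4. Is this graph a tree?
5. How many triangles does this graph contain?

Count: 9 vertices, 14 edges.
Vertex 4 has neighbors [1], degree = 1.
Handshaking lemma: 2 * 14 = 28.
A tree on 9 vertices has 8 edges. This graph has 14 edges (6 extra). Not a tree.
Number of triangles = 5.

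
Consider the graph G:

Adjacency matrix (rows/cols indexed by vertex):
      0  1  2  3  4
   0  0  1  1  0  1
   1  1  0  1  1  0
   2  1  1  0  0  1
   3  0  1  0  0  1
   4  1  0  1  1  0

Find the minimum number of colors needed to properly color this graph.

The graph has a maximum clique of size 3 (lower bound on chromatic number).
A valid 3-coloring: {0: 0, 1: 1, 2: 2, 3: 0, 4: 1}.
Chromatic number = 3.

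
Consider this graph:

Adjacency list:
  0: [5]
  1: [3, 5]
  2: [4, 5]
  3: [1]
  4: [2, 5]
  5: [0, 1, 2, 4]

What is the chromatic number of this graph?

The graph has a maximum clique of size 3 (lower bound on chromatic number).
A valid 3-coloring: {0: 1, 1: 1, 2: 1, 3: 0, 4: 2, 5: 0}.
Chromatic number = 3.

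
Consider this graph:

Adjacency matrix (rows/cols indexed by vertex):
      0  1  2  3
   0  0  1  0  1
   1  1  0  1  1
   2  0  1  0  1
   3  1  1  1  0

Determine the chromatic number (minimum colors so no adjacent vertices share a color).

The graph has a maximum clique of size 3 (lower bound on chromatic number).
A valid 3-coloring: {0: 2, 1: 0, 2: 2, 3: 1}.
Chromatic number = 3.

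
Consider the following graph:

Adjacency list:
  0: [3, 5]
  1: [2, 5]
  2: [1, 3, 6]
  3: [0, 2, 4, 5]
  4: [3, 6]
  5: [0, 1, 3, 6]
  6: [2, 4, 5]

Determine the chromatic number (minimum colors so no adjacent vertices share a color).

The graph has a maximum clique of size 3 (lower bound on chromatic number).
A valid 3-coloring: {0: 2, 1: 0, 2: 1, 3: 0, 4: 1, 5: 1, 6: 0}.
Chromatic number = 3.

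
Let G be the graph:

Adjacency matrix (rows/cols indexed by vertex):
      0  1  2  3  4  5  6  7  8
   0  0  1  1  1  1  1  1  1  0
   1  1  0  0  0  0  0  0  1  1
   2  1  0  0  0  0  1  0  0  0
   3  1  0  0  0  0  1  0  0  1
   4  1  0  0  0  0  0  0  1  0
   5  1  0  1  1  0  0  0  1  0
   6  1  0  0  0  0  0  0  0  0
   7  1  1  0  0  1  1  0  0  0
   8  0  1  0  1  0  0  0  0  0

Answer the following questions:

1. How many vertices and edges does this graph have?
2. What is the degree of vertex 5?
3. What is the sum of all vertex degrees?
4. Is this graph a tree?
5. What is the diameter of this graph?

Count: 9 vertices, 14 edges.
Vertex 5 has neighbors [0, 2, 3, 7], degree = 4.
Handshaking lemma: 2 * 14 = 28.
A tree on 9 vertices has 8 edges. This graph has 14 edges (6 extra). Not a tree.
Diameter (longest shortest path) = 3.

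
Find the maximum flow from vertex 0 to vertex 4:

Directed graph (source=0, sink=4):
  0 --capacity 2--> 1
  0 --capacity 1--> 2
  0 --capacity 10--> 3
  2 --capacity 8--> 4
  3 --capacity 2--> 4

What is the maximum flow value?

Computing max flow:
  Flow on (0->2): 1/1
  Flow on (0->3): 2/10
  Flow on (2->4): 1/8
  Flow on (3->4): 2/2
Maximum flow = 3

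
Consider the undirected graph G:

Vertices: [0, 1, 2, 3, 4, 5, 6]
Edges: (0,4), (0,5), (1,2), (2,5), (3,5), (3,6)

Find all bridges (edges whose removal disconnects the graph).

A bridge is an edge whose removal increases the number of connected components.
Bridges found: (0,4), (0,5), (1,2), (2,5), (3,5), (3,6)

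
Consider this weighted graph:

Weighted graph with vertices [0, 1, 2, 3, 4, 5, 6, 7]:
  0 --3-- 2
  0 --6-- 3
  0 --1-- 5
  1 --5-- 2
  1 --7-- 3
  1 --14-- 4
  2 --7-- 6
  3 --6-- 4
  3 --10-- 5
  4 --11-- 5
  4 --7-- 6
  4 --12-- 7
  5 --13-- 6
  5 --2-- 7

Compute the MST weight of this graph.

Applying Kruskal's algorithm (sort edges by weight, add if no cycle):
  Add (0,5) w=1
  Add (5,7) w=2
  Add (0,2) w=3
  Add (1,2) w=5
  Add (0,3) w=6
  Add (3,4) w=6
  Skip (1,3) w=7 (creates cycle)
  Add (2,6) w=7
  Skip (4,6) w=7 (creates cycle)
  Skip (3,5) w=10 (creates cycle)
  Skip (4,5) w=11 (creates cycle)
  Skip (4,7) w=12 (creates cycle)
  Skip (5,6) w=13 (creates cycle)
  Skip (1,4) w=14 (creates cycle)
MST weight = 30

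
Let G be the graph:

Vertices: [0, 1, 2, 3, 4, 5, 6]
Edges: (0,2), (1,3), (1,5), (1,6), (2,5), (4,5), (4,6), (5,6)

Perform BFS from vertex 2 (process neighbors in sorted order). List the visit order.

BFS from vertex 2 (neighbors processed in ascending order):
Visit order: 2, 0, 5, 1, 4, 6, 3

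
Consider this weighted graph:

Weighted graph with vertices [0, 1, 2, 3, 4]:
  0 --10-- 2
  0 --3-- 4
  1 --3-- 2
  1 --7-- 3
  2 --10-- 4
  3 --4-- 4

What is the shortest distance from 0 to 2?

Using Dijkstra's algorithm from vertex 0:
Shortest path: 0 -> 2
Total weight: 10 = 10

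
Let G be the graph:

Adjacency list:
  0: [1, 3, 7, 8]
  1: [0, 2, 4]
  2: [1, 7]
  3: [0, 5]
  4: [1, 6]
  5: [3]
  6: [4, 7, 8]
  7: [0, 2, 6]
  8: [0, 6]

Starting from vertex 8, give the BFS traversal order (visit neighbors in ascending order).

BFS from vertex 8 (neighbors processed in ascending order):
Visit order: 8, 0, 6, 1, 3, 7, 4, 2, 5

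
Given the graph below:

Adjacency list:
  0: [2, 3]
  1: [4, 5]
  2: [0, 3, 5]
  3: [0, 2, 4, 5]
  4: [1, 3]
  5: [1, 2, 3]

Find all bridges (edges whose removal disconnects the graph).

No bridges found. The graph is 2-edge-connected (no single edge removal disconnects it).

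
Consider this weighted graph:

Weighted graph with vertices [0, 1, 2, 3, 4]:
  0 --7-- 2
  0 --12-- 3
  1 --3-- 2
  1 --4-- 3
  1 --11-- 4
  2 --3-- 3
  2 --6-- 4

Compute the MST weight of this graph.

Applying Kruskal's algorithm (sort edges by weight, add if no cycle):
  Add (1,2) w=3
  Add (2,3) w=3
  Skip (1,3) w=4 (creates cycle)
  Add (2,4) w=6
  Add (0,2) w=7
  Skip (1,4) w=11 (creates cycle)
  Skip (0,3) w=12 (creates cycle)
MST weight = 19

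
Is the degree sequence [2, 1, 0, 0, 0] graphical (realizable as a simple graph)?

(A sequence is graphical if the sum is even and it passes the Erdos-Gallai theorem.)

Sum of degrees = 3. Sum is odd, so the sequence is NOT graphical.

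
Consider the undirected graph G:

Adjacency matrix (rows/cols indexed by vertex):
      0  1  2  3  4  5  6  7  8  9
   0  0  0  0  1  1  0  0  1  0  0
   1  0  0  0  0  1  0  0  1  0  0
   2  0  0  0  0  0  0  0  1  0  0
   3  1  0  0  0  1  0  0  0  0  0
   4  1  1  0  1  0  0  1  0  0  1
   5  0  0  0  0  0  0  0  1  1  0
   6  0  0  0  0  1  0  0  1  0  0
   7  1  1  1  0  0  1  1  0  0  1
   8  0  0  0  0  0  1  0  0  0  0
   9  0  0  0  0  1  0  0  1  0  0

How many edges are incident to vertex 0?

Vertex 0 has neighbors [3, 4, 7], so deg(0) = 3.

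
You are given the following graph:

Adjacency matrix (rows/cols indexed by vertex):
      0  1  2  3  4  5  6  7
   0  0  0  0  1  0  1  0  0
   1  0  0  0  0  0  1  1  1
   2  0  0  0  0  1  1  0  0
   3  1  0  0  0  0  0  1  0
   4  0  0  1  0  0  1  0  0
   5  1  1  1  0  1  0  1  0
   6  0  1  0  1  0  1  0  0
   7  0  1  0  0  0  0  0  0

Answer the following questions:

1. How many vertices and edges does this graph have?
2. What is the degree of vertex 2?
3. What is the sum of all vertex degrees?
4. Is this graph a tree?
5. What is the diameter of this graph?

Count: 8 vertices, 10 edges.
Vertex 2 has neighbors [4, 5], degree = 2.
Handshaking lemma: 2 * 10 = 20.
A tree on 8 vertices has 7 edges. This graph has 10 edges (3 extra). Not a tree.
Diameter (longest shortest path) = 3.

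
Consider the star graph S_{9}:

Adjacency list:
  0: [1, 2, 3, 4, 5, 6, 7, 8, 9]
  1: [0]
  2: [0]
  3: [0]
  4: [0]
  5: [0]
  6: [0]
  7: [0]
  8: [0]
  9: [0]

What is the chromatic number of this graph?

S_{9} has one hub adjacent to 9 leaves; leaves are pairwise non-adjacent.
Color the hub 0 and every leaf 1.
Chromatic number = 2.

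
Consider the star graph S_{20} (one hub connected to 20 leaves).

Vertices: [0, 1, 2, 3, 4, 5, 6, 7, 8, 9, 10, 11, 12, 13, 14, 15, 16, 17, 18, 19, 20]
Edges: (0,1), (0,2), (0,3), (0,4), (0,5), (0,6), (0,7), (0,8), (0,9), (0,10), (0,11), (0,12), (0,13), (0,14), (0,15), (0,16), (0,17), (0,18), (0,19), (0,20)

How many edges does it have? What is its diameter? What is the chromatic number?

Star graph S_{20}: the hub connects to all 20 leaves.
Edges = 20.
Diameter = 2 (any leaf to hub is 1, leaf to leaf through hub is 2).
Star graphs are bipartite (hub vs leaves), so chromatic number = 2.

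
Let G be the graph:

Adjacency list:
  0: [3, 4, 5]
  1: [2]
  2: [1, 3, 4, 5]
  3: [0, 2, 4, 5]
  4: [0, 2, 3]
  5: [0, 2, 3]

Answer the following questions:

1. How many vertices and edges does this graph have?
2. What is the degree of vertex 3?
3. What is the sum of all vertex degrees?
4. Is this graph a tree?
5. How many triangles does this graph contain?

Count: 6 vertices, 9 edges.
Vertex 3 has neighbors [0, 2, 4, 5], degree = 4.
Handshaking lemma: 2 * 9 = 18.
A tree on 6 vertices has 5 edges. This graph has 9 edges (4 extra). Not a tree.
Number of triangles = 4.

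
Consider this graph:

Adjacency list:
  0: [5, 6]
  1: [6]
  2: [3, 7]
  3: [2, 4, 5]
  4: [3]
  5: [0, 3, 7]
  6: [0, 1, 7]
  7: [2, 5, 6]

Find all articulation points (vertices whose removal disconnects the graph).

An articulation point is a vertex whose removal disconnects the graph.
Articulation points: [3, 6]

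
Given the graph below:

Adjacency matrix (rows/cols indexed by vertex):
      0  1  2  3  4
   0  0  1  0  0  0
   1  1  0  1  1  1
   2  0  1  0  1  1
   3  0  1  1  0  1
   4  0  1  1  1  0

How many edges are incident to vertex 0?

Vertex 0 has neighbors [1], so deg(0) = 1.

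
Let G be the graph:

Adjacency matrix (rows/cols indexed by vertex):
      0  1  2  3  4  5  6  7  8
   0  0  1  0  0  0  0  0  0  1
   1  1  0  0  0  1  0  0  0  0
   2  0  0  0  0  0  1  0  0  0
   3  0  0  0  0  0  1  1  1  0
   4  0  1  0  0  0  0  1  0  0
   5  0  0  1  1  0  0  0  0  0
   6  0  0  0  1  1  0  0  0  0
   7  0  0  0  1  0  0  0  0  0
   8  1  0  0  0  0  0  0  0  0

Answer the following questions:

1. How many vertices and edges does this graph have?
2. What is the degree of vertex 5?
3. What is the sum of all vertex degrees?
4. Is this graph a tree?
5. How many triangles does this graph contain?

Count: 9 vertices, 8 edges.
Vertex 5 has neighbors [2, 3], degree = 2.
Handshaking lemma: 2 * 8 = 16.
A graph is a tree iff it is connected and has exactly n-1 edges. This graph is connected (all 9 vertices in one component) and has 9-1 = 8 edges. It is a tree.
Number of triangles = 0.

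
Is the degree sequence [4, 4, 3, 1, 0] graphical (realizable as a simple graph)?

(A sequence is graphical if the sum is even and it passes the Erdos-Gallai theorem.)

Sum of degrees = 12. Sum is even but fails Erdos-Gallai. The sequence is NOT graphical.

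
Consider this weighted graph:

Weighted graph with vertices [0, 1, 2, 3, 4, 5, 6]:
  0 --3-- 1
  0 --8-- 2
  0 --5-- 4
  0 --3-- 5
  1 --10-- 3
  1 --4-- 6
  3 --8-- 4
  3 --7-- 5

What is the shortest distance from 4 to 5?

Using Dijkstra's algorithm from vertex 4:
Shortest path: 4 -> 0 -> 5
Total weight: 5 + 3 = 8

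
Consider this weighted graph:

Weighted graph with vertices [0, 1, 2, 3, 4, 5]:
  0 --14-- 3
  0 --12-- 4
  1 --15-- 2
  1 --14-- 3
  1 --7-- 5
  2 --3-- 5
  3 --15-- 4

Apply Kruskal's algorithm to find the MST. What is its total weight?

Applying Kruskal's algorithm (sort edges by weight, add if no cycle):
  Add (2,5) w=3
  Add (1,5) w=7
  Add (0,4) w=12
  Add (0,3) w=14
  Add (1,3) w=14
  Skip (1,2) w=15 (creates cycle)
  Skip (3,4) w=15 (creates cycle)
MST weight = 50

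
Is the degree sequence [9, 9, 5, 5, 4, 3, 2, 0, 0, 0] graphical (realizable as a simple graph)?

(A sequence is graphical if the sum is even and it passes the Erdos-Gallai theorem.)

Sum of degrees = 37. Sum is odd, so the sequence is NOT graphical.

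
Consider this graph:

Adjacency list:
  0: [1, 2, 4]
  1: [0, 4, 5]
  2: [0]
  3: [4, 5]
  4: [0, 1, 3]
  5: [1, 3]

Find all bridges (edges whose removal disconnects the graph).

A bridge is an edge whose removal increases the number of connected components.
Bridges found: (0,2)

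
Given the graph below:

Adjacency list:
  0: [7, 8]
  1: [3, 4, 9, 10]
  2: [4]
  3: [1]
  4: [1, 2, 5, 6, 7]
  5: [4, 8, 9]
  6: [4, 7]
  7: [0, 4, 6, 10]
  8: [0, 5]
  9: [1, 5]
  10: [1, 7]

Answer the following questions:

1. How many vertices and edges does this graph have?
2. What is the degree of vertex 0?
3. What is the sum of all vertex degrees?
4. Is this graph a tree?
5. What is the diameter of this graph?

Count: 11 vertices, 14 edges.
Vertex 0 has neighbors [7, 8], degree = 2.
Handshaking lemma: 2 * 14 = 28.
A tree on 11 vertices has 10 edges. This graph has 14 edges (4 extra). Not a tree.
Diameter (longest shortest path) = 4.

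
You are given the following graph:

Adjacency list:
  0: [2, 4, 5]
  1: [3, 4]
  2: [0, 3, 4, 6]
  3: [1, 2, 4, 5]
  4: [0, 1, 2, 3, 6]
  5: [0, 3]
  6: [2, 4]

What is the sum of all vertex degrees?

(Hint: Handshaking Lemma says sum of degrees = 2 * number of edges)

Count edges: 11 edges.
By Handshaking Lemma: sum of degrees = 2 * 11 = 22.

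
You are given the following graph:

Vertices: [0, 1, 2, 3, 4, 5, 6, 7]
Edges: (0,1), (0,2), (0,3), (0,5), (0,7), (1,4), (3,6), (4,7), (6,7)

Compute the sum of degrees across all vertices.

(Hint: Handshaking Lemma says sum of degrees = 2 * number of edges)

Count edges: 9 edges.
By Handshaking Lemma: sum of degrees = 2 * 9 = 18.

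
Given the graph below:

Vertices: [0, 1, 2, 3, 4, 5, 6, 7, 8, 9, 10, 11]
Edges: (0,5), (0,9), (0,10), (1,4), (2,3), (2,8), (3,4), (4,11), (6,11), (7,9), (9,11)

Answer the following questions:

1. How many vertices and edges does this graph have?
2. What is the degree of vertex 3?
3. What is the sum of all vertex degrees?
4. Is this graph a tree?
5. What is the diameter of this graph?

Count: 12 vertices, 11 edges.
Vertex 3 has neighbors [2, 4], degree = 2.
Handshaking lemma: 2 * 11 = 22.
A graph is a tree iff it is connected and has exactly n-1 edges. This graph is connected (all 12 vertices in one component) and has 12-1 = 11 edges. It is a tree.
Diameter (longest shortest path) = 7.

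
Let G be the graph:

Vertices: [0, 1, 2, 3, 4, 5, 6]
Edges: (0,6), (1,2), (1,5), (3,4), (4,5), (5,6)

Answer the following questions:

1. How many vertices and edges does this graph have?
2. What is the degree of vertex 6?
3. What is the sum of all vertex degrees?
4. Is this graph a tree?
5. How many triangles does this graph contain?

Count: 7 vertices, 6 edges.
Vertex 6 has neighbors [0, 5], degree = 2.
Handshaking lemma: 2 * 6 = 12.
A graph is a tree iff it is connected and has exactly n-1 edges. This graph is connected (all 7 vertices in one component) and has 7-1 = 6 edges. It is a tree.
Number of triangles = 0.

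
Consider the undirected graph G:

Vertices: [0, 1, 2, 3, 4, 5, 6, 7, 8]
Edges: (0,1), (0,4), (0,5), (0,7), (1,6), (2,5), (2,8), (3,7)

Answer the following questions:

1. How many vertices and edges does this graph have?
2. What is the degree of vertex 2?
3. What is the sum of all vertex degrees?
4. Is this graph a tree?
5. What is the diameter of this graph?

Count: 9 vertices, 8 edges.
Vertex 2 has neighbors [5, 8], degree = 2.
Handshaking lemma: 2 * 8 = 16.
A graph is a tree iff it is connected and has exactly n-1 edges. This graph is connected (all 9 vertices in one component) and has 9-1 = 8 edges. It is a tree.
Diameter (longest shortest path) = 5.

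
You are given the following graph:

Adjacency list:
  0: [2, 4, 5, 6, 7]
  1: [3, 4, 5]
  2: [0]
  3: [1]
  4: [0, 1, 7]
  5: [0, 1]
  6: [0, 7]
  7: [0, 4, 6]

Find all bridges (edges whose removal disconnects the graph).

A bridge is an edge whose removal increases the number of connected components.
Bridges found: (0,2), (1,3)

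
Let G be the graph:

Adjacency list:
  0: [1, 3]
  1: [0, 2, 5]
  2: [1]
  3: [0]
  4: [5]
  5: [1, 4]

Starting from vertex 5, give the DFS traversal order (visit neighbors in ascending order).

DFS from vertex 5 (neighbors processed in ascending order):
Visit order: 5, 1, 0, 3, 2, 4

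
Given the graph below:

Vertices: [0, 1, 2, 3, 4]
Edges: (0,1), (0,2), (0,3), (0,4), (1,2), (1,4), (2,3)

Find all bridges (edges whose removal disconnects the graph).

No bridges found. The graph is 2-edge-connected (no single edge removal disconnects it).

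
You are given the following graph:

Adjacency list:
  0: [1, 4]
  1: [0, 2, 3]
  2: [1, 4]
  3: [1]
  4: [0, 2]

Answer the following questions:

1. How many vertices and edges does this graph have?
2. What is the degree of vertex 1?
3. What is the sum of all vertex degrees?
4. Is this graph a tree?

Count: 5 vertices, 5 edges.
Vertex 1 has neighbors [0, 2, 3], degree = 3.
Handshaking lemma: 2 * 5 = 10.
A tree on 5 vertices has 4 edges. This graph has 5 edges (1 extra). Not a tree.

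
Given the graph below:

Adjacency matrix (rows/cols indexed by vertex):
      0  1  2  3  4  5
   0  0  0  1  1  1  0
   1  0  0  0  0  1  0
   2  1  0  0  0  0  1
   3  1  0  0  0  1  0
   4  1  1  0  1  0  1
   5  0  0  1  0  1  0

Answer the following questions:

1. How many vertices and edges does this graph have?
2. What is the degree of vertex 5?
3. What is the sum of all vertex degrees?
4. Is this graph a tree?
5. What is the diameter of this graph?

Count: 6 vertices, 7 edges.
Vertex 5 has neighbors [2, 4], degree = 2.
Handshaking lemma: 2 * 7 = 14.
A tree on 6 vertices has 5 edges. This graph has 7 edges (2 extra). Not a tree.
Diameter (longest shortest path) = 3.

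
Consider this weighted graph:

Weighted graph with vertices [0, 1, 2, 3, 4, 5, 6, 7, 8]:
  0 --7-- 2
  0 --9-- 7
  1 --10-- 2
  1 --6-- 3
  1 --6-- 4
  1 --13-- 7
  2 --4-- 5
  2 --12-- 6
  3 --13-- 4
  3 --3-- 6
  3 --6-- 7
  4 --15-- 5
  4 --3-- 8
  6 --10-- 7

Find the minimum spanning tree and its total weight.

Applying Kruskal's algorithm (sort edges by weight, add if no cycle):
  Add (3,6) w=3
  Add (4,8) w=3
  Add (2,5) w=4
  Add (1,3) w=6
  Add (1,4) w=6
  Add (3,7) w=6
  Add (0,2) w=7
  Add (0,7) w=9
  Skip (1,2) w=10 (creates cycle)
  Skip (6,7) w=10 (creates cycle)
  Skip (2,6) w=12 (creates cycle)
  Skip (1,7) w=13 (creates cycle)
  Skip (3,4) w=13 (creates cycle)
  Skip (4,5) w=15 (creates cycle)
MST weight = 44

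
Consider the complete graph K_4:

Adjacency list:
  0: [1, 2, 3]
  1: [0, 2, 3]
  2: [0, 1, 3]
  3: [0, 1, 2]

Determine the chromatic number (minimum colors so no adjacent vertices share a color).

In K_4, every vertex is adjacent to every other vertex.
Each vertex needs a unique color.
Chromatic number = 4.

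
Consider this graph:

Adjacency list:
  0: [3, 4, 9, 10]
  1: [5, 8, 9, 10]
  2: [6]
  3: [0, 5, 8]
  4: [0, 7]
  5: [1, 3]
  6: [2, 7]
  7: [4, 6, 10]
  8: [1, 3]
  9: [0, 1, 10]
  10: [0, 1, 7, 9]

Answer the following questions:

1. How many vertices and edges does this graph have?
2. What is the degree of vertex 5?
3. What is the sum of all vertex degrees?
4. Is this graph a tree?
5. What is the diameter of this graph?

Count: 11 vertices, 15 edges.
Vertex 5 has neighbors [1, 3], degree = 2.
Handshaking lemma: 2 * 15 = 30.
A tree on 11 vertices has 10 edges. This graph has 15 edges (5 extra). Not a tree.
Diameter (longest shortest path) = 5.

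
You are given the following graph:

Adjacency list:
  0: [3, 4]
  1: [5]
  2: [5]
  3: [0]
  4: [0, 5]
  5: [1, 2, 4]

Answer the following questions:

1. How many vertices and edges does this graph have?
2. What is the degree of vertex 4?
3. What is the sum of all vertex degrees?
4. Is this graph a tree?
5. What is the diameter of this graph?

Count: 6 vertices, 5 edges.
Vertex 4 has neighbors [0, 5], degree = 2.
Handshaking lemma: 2 * 5 = 10.
A graph is a tree iff it is connected and has exactly n-1 edges. This graph is connected (all 6 vertices in one component) and has 6-1 = 5 edges. It is a tree.
Diameter (longest shortest path) = 4.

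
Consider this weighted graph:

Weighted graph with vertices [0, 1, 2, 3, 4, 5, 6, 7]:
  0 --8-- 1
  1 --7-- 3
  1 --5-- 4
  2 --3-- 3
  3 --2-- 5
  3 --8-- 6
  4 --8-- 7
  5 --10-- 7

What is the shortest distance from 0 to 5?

Using Dijkstra's algorithm from vertex 0:
Shortest path: 0 -> 1 -> 3 -> 5
Total weight: 8 + 7 + 2 = 17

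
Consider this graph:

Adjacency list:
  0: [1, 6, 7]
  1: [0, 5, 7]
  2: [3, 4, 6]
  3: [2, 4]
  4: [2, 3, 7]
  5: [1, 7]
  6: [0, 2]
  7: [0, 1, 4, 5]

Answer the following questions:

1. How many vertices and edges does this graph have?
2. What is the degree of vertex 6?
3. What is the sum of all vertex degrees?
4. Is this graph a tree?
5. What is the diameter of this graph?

Count: 8 vertices, 11 edges.
Vertex 6 has neighbors [0, 2], degree = 2.
Handshaking lemma: 2 * 11 = 22.
A tree on 8 vertices has 7 edges. This graph has 11 edges (4 extra). Not a tree.
Diameter (longest shortest path) = 3.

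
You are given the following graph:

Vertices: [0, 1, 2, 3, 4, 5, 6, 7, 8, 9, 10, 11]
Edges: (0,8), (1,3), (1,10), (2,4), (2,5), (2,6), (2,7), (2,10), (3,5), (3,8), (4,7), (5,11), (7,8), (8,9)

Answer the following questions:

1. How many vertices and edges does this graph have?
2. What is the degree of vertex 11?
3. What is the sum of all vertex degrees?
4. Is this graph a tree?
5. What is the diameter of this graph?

Count: 12 vertices, 14 edges.
Vertex 11 has neighbors [5], degree = 1.
Handshaking lemma: 2 * 14 = 28.
A tree on 12 vertices has 11 edges. This graph has 14 edges (3 extra). Not a tree.
Diameter (longest shortest path) = 4.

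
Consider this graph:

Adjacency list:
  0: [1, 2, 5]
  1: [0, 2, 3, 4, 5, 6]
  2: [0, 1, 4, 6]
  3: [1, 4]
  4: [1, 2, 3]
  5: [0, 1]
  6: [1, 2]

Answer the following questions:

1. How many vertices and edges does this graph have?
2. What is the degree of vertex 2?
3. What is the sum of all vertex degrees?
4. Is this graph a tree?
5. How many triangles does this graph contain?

Count: 7 vertices, 11 edges.
Vertex 2 has neighbors [0, 1, 4, 6], degree = 4.
Handshaking lemma: 2 * 11 = 22.
A tree on 7 vertices has 6 edges. This graph has 11 edges (5 extra). Not a tree.
Number of triangles = 5.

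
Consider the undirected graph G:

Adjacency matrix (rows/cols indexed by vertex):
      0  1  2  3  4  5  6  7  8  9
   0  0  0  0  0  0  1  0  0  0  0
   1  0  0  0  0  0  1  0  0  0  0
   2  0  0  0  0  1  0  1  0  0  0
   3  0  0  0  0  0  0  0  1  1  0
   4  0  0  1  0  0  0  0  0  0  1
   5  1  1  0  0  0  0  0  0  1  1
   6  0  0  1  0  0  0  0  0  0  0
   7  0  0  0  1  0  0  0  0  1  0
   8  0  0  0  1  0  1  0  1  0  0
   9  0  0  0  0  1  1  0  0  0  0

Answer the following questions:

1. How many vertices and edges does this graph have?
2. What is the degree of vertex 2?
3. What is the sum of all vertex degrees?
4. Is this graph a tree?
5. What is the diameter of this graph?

Count: 10 vertices, 10 edges.
Vertex 2 has neighbors [4, 6], degree = 2.
Handshaking lemma: 2 * 10 = 20.
A tree on 10 vertices has 9 edges. This graph has 10 edges (1 extra). Not a tree.
Diameter (longest shortest path) = 6.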